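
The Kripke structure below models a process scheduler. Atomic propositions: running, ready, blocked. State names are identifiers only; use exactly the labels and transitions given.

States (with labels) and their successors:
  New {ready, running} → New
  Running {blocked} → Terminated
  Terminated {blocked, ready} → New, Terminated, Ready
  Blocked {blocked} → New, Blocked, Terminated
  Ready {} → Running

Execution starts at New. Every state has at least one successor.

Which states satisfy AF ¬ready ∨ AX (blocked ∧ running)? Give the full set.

{Running, Blocked, Ready}

States satisfying ¬ready: {Running, Blocked, Ready}.
States satisfying AF ¬ready: {Running, Blocked, Ready}.
States satisfying blocked ∧ running: ∅.
States satisfying AX (blocked ∧ running): ∅.
States satisfying AF ¬ready ∨ AX (blocked ∧ running): {Running, Blocked, Ready}.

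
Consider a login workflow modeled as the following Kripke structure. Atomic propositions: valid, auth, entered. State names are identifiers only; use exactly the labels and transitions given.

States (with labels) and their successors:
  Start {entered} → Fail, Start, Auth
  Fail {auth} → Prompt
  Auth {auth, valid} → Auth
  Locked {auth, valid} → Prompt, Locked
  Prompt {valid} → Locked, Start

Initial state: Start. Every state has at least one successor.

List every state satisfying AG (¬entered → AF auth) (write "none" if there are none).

{Auth}

States satisfying ¬entered → AF auth: {Start, Fail, Auth, Locked}.
States satisfying AG (¬entered → AF auth): {Auth}.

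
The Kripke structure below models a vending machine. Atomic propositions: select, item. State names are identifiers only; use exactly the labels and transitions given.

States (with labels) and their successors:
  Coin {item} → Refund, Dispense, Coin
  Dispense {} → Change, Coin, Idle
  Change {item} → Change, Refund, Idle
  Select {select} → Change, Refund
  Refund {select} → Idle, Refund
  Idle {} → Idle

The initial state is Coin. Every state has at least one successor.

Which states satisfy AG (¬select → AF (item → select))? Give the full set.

States satisfying ¬select → AF (item → select): {Dispense, Select, Refund, Idle}.
States satisfying AG (¬select → AF (item → select)): {Refund, Idle}.

{Refund, Idle}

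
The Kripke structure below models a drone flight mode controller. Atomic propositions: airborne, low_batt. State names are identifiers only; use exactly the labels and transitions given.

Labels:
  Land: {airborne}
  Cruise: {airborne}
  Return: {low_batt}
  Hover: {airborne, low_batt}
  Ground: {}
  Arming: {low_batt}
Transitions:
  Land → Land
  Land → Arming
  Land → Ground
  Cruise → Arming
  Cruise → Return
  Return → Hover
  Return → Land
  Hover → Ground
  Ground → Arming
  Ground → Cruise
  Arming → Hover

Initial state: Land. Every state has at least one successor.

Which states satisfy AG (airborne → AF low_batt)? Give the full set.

none

States satisfying airborne → AF low_batt: {Cruise, Return, Hover, Ground, Arming}.
States satisfying AG (airborne → AF low_batt): ∅.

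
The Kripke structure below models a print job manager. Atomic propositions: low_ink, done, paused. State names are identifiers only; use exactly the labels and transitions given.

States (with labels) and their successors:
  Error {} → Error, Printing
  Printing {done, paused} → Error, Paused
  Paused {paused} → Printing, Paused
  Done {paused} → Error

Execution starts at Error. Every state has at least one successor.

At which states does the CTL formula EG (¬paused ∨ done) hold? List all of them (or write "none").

{Error, Printing}

States satisfying ¬paused ∨ done: {Error, Printing}.
States satisfying EG (¬paused ∨ done): {Error, Printing}.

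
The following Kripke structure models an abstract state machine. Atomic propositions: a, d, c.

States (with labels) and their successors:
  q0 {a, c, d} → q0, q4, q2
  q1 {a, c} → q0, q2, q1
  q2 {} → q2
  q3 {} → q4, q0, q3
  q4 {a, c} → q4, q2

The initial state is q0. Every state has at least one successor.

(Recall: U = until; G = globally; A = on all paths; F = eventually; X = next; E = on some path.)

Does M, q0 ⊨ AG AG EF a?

States satisfying AG EF a: ∅.
States satisfying AG AG EF a: ∅.
q0 is reachable from q0 and violates AG EF a, so AG fails at q0.
q0 ∉ Sat(AG AG EF a).

Violated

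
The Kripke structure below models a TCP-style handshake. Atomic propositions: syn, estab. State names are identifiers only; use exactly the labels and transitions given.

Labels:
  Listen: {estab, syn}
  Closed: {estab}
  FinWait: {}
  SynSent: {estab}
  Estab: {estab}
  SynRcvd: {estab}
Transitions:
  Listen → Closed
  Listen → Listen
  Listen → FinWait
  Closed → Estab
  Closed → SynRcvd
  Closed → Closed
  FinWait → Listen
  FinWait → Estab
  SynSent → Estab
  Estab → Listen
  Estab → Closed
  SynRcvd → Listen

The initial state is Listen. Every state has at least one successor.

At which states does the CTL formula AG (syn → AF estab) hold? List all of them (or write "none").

States satisfying syn → AF estab: {Listen, Closed, FinWait, SynSent, Estab, SynRcvd}.
States satisfying AG (syn → AF estab): {Listen, Closed, FinWait, SynSent, Estab, SynRcvd}.

{Listen, Closed, FinWait, SynSent, Estab, SynRcvd}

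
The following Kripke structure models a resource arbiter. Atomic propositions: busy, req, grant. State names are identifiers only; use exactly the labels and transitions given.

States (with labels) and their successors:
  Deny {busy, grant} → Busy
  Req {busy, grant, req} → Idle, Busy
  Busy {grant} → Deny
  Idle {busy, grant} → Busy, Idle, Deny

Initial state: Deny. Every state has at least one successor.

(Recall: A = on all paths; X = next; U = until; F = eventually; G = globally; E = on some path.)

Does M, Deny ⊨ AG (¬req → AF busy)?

States satisfying ¬req → AF busy: {Deny, Req, Busy, Idle}.
States satisfying AG (¬req → AF busy): {Deny, Req, Busy, Idle}.
Every state reachable from Deny satisfies ¬req → AF busy.
Deny ∈ Sat(AG (¬req → AF busy)).

Yes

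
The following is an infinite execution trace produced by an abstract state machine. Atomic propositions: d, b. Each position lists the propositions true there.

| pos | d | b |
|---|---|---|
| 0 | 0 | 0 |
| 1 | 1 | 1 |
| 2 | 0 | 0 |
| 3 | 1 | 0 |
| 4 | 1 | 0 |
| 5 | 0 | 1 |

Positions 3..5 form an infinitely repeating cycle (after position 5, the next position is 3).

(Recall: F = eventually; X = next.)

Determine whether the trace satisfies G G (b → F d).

G (b → F d) holds at every position 0..5, and those are all positions ever visited, so G G (b → F d) holds.

Holds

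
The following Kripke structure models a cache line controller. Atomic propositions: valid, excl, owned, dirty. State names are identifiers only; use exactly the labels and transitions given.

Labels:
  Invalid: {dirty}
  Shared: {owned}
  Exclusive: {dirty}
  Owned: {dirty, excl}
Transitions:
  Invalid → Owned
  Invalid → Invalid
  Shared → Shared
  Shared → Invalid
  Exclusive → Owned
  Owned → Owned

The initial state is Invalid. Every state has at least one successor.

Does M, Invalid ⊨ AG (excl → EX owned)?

Does not hold

States satisfying excl → EX owned: {Invalid, Shared, Exclusive}.
States satisfying AG (excl → EX owned): ∅.
Owned is reachable from Invalid and violates excl → EX owned, so AG fails at Invalid.
Invalid ∉ Sat(AG (excl → EX owned)).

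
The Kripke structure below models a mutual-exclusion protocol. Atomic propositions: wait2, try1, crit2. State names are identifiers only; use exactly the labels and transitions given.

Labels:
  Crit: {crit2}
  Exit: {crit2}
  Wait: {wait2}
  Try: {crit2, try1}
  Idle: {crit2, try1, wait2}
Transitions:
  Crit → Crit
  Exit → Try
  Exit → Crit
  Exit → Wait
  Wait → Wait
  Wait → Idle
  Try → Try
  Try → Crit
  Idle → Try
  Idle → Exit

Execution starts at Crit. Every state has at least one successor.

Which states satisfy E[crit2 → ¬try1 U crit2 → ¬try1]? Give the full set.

{Crit, Exit, Wait}

States satisfying crit2 → ¬try1: {Crit, Exit, Wait}.
States satisfying E[crit2 → ¬try1 U crit2 → ¬try1]: {Crit, Exit, Wait}.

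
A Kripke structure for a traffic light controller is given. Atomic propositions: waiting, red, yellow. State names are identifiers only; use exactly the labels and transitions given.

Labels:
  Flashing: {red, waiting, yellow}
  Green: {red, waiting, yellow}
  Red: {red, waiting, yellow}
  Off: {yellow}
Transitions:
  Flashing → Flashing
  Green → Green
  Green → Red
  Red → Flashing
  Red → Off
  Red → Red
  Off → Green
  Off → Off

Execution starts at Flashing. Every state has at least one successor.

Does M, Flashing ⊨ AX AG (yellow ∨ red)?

States satisfying AG (yellow ∨ red): {Flashing, Green, Red, Off}.
States satisfying AX AG (yellow ∨ red): {Flashing, Green, Red, Off}.
Flashing ∈ Sat(AX AG (yellow ∨ red)).

Holds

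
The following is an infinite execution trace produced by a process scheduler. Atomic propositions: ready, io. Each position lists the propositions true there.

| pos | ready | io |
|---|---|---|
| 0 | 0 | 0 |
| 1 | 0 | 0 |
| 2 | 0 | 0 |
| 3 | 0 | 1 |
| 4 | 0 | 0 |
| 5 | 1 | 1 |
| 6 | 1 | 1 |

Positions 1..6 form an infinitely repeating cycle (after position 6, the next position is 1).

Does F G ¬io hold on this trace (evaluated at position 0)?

G ¬io is false at every position 0..6, so it never becomes true and F G ¬io fails.

Does not hold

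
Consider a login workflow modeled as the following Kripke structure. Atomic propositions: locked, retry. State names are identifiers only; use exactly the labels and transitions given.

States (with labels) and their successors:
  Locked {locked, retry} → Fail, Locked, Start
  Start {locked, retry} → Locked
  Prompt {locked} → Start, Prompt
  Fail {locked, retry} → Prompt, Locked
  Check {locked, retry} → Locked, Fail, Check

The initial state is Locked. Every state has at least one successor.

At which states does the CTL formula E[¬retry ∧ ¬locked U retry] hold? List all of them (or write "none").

{Locked, Start, Fail, Check}

States satisfying ¬retry ∧ ¬locked: ∅.
States satisfying retry: {Locked, Start, Fail, Check}.
States satisfying E[¬retry ∧ ¬locked U retry]: {Locked, Start, Fail, Check}.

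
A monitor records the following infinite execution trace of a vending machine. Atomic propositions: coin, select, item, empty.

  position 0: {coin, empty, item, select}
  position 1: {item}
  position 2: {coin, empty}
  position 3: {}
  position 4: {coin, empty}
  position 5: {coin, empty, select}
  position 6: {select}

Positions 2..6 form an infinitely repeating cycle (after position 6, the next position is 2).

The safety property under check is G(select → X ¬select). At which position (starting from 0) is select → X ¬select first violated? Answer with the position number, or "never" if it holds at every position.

5

Check select → X ¬select at each position in order: 0 ✓, 1 ✓, 2 ✓, 3 ✓, 4 ✓.
At position 5 the labels are {coin, empty, select} and the next position 6 has {select}, so select → X ¬select is false there. This is the first violation.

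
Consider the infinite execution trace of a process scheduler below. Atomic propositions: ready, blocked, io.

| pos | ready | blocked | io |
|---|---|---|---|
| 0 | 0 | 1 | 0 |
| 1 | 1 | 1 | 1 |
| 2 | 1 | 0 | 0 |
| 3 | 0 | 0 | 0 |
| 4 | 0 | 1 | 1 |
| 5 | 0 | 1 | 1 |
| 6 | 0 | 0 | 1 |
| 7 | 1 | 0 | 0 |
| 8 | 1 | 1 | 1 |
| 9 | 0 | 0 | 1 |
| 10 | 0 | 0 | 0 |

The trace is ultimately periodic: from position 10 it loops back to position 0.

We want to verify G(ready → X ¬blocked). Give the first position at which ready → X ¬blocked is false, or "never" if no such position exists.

Check ready → X ¬blocked at each position in order: 0 ✓, 1 ✓, 2 ✓, 3 ✓, 4 ✓, 5 ✓, 6 ✓.
At position 7 the labels are {ready} and the next position 8 has {blocked, io, ready}, so ready → X ¬blocked is false there. This is the first violation.

7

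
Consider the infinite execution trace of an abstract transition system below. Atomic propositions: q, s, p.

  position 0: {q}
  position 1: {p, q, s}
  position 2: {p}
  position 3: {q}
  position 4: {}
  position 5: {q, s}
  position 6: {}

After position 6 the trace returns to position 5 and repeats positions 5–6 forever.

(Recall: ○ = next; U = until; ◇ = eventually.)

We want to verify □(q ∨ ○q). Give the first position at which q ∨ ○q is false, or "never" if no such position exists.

q ∨ ○q holds at every position 0..6, and those are all the positions the trace ever visits, so the invariant □(q ∨ ○q) is never violated.

never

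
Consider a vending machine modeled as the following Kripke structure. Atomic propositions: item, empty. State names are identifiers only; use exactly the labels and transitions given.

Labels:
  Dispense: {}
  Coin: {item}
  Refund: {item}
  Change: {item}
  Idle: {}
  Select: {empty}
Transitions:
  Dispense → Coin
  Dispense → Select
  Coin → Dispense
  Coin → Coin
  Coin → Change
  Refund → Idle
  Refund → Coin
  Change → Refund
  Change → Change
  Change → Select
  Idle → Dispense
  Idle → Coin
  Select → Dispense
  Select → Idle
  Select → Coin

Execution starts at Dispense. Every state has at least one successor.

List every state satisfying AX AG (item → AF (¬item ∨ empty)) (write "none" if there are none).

none

States satisfying AG (item → AF (¬item ∨ empty)): ∅.
States satisfying AX AG (item → AF (¬item ∨ empty)): ∅.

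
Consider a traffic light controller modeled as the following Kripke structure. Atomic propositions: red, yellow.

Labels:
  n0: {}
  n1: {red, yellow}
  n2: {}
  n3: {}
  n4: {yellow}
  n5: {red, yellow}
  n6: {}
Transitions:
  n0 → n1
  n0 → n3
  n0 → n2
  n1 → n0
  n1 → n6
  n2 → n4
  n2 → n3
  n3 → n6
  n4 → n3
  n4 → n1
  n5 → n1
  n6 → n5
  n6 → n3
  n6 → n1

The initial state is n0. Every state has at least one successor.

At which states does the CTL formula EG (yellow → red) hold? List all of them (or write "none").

States satisfying yellow → red: {n0, n1, n2, n3, n5, n6}.
States satisfying EG (yellow → red): {n0, n1, n2, n3, n5, n6}.

{n0, n1, n2, n3, n5, n6}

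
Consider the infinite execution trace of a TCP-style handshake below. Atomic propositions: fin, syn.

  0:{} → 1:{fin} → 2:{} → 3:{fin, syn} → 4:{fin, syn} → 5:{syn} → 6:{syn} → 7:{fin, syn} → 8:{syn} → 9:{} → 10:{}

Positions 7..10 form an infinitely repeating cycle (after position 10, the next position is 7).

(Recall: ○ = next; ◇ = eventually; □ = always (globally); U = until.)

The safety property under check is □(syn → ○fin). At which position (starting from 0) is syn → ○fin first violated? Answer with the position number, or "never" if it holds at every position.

4

Check syn → ○fin at each position in order: 0 ✓, 1 ✓, 2 ✓, 3 ✓.
At position 4 the labels are {fin, syn} and the next position 5 has {syn}, so syn → ○fin is false there. This is the first violation.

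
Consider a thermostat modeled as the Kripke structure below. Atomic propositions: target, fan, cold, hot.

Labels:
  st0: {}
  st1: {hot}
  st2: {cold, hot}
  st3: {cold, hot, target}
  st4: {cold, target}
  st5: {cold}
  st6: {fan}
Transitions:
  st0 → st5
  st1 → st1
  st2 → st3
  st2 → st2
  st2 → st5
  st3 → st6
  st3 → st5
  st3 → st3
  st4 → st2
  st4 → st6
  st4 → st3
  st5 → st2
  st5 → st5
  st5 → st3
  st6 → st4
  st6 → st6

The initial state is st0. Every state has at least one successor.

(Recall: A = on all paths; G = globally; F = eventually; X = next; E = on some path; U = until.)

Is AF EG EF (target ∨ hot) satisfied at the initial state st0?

Holds

States satisfying EG EF (target ∨ hot): {st0, st1, st2, st3, st4, st5, st6}.
States satisfying AF EG EF (target ∨ hot): {st0, st1, st2, st3, st4, st5, st6}.
st0 ∈ Sat(AF EG EF (target ∨ hot)).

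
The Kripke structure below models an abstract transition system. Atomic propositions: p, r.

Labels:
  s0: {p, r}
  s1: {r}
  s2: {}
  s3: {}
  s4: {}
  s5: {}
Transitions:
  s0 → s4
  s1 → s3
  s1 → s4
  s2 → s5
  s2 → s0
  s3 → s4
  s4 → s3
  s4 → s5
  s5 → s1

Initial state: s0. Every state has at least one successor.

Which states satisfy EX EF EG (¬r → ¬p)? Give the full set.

States satisfying EF EG (¬r → ¬p): {s0, s1, s2, s3, s4, s5}.
States satisfying EX EF EG (¬r → ¬p): {s0, s1, s2, s3, s4, s5}.

{s0, s1, s2, s3, s4, s5}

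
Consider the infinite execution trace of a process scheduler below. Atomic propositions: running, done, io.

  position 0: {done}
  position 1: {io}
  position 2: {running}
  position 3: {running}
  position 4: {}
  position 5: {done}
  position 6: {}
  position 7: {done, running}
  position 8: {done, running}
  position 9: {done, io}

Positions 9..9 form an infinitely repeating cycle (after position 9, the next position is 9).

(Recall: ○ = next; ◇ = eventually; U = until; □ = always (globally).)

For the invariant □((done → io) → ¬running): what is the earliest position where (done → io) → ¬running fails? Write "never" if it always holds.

Check (done → io) → ¬running at each position in order: 0 ✓, 1 ✓.
At position 2 the labels are {running}, so (done → io) → ¬running is false there. This is the first violation.

2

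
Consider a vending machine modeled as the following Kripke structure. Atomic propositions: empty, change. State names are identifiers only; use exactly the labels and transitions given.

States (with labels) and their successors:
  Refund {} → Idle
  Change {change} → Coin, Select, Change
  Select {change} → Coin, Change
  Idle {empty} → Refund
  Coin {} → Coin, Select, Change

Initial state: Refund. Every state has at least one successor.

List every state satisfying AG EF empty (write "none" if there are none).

{Refund, Idle}

States satisfying EF empty: {Refund, Idle}.
States satisfying AG EF empty: {Refund, Idle}.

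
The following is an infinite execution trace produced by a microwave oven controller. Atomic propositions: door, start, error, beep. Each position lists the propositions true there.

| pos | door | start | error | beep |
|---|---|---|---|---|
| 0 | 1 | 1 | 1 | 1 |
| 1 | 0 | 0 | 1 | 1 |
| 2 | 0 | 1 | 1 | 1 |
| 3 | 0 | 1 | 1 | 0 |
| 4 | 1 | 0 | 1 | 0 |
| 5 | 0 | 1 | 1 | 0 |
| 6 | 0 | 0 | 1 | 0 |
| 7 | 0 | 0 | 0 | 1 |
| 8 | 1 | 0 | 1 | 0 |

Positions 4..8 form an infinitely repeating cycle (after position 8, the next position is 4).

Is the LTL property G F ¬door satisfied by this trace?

Yes

F ¬door holds at every position 0..8, and those are all positions ever visited, so G F ¬door holds.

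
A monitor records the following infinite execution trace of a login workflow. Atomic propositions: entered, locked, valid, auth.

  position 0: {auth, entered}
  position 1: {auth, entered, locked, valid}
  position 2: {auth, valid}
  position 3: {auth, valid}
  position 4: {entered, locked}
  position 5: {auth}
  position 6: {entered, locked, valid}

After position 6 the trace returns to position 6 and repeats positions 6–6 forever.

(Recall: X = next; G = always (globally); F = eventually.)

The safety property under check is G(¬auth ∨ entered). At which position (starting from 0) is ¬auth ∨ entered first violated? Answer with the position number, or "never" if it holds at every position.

Check ¬auth ∨ entered at each position in order: 0 ✓, 1 ✓.
At position 2 the labels are {auth, valid}, so ¬auth ∨ entered is false there. This is the first violation.

2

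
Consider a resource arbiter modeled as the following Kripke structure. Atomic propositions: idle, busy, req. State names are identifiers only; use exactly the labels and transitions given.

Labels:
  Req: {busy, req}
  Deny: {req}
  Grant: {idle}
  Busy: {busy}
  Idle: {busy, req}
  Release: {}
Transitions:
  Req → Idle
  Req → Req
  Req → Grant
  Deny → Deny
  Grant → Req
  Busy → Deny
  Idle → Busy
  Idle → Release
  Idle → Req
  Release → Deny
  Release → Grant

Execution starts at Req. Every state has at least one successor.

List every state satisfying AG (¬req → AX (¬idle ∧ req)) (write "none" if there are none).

{Deny, Busy}

States satisfying ¬req → AX (¬idle ∧ req): {Req, Deny, Grant, Busy, Idle}.
States satisfying AG (¬req → AX (¬idle ∧ req)): {Deny, Busy}.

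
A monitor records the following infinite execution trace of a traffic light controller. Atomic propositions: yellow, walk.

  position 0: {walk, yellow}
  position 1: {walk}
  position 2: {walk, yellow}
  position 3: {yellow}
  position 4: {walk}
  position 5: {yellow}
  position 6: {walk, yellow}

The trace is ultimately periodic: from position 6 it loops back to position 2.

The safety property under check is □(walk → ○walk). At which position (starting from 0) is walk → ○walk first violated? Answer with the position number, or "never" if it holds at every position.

2

Check walk → ○walk at each position in order: 0 ✓, 1 ✓.
At position 2 the labels are {walk, yellow} and the next position 3 has {yellow}, so walk → ○walk is false there. This is the first violation.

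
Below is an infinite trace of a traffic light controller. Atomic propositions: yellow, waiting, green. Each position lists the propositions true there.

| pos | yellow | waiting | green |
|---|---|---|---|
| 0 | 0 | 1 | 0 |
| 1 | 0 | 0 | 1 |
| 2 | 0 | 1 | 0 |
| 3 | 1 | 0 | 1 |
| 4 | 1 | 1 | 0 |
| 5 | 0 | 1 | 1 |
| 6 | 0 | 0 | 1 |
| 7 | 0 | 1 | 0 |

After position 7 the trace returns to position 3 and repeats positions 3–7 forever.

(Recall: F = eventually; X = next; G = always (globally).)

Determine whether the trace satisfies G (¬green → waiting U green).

Holds

¬green → waiting U green holds at every position 0..7, and those are all positions ever visited, so G (¬green → waiting U green) holds.
Positions where ¬green holds: 0, 2, 4, 7.
Check waiting U green at each: 0→ok, 2→ok, 4→ok, 7→ok.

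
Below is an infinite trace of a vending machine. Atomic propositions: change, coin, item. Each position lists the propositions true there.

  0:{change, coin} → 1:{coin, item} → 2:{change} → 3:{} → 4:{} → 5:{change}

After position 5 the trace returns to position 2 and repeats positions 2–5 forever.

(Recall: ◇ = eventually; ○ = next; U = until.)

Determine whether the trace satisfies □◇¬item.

Yes

◇¬item holds at every position 0..5, and those are all positions ever visited, so □◇¬item holds.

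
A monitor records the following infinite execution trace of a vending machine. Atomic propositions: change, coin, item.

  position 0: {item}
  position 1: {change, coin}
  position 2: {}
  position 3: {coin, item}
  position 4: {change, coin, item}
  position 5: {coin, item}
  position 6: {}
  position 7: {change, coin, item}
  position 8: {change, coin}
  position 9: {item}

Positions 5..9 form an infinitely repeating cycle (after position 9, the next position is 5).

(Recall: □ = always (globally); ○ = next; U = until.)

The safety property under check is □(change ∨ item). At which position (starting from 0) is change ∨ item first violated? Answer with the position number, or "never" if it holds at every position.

Check change ∨ item at each position in order: 0 ✓, 1 ✓.
At position 2 the labels are {}, so change ∨ item is false there. This is the first violation.

2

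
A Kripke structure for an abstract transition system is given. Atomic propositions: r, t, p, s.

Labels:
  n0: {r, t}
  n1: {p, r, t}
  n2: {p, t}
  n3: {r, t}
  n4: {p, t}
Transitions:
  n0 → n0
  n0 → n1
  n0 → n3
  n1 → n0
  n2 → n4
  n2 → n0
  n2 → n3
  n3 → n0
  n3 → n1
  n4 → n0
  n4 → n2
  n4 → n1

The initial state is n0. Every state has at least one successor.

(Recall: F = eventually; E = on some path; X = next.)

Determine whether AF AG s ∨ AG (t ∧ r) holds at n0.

Yes

States satisfying AG s: ∅.
States satisfying AF AG s: ∅.
States satisfying t ∧ r: {n0, n1, n3}.
States satisfying AG (t ∧ r): {n0, n1, n3}.
States satisfying AF AG s ∨ AG (t ∧ r): {n0, n1, n3}.
n0 ∈ Sat(AF AG s ∨ AG (t ∧ r)).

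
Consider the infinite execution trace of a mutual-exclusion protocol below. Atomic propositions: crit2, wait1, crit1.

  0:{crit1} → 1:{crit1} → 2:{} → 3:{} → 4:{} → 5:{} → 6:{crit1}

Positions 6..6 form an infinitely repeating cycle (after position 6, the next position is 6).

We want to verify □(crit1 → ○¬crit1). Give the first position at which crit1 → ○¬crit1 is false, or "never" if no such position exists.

At position 0 the labels are {crit1} and the next position 1 has {crit1}, so crit1 → ○¬crit1 is false there. This is the first violation.

0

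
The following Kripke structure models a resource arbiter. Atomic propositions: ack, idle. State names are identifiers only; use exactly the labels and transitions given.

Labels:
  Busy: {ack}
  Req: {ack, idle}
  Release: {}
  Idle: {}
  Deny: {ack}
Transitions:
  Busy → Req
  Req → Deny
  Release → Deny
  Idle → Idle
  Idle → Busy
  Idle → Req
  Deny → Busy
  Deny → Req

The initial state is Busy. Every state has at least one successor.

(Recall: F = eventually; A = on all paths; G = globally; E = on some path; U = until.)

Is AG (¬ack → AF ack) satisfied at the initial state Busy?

Holds

States satisfying ¬ack → AF ack: {Busy, Req, Release, Deny}.
States satisfying AG (¬ack → AF ack): {Busy, Req, Release, Deny}.
Every state reachable from Busy satisfies ¬ack → AF ack.
Busy ∈ Sat(AG (¬ack → AF ack)).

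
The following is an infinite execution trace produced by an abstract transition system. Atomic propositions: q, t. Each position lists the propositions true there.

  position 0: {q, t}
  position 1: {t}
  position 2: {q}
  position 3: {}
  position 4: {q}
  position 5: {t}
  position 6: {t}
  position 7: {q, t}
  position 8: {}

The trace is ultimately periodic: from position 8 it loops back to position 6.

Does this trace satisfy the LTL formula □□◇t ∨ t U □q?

Satisfied

□◇t holds at every position 0..8, and those are all positions ever visited, so □□◇t holds.
Walking from position 0: at position 2, □q has not yet held and t fails, so t U □q is false.
At position 0: □□◇t is true; t U □q is false; so □□◇t ∨ t U □q is true.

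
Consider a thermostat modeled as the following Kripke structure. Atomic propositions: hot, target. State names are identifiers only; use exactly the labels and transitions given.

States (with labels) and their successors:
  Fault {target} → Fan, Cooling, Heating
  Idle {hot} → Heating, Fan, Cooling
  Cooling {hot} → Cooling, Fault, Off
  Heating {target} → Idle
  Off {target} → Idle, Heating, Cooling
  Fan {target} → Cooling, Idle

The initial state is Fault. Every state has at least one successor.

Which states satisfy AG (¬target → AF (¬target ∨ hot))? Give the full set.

States satisfying ¬target → AF (¬target ∨ hot): {Fault, Idle, Cooling, Heating, Off, Fan}.
States satisfying AG (¬target → AF (¬target ∨ hot)): {Fault, Idle, Cooling, Heating, Off, Fan}.

{Fault, Idle, Cooling, Heating, Off, Fan}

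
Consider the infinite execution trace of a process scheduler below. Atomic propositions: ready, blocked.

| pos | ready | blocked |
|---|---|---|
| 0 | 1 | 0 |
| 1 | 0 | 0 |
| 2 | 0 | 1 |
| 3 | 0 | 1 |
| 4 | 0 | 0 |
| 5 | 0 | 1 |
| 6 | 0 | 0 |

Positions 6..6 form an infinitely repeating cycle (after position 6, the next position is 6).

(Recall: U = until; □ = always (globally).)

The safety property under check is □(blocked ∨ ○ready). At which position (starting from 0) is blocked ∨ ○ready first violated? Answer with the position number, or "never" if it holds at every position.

0

At position 0 the labels are {ready} and the next position 1 has {}, so blocked ∨ ○ready is false there. This is the first violation.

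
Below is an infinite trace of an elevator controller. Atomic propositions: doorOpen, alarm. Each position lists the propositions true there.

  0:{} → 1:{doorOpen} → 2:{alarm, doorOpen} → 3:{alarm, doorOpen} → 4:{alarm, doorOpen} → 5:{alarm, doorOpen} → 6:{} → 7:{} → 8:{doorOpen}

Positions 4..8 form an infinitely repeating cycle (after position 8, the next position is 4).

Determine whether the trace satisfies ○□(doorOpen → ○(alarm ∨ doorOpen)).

No

The position after 0 is 1; □(doorOpen → ○(alarm ∨ doorOpen)) is false there.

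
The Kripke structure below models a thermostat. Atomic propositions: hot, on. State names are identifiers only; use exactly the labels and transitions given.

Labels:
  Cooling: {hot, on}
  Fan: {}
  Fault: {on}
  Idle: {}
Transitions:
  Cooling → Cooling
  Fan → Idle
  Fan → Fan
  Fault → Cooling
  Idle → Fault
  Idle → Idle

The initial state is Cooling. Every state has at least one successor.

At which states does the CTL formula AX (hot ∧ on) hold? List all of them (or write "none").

States satisfying hot ∧ on: {Cooling}.
States satisfying AX (hot ∧ on): {Cooling, Fault}.

{Cooling, Fault}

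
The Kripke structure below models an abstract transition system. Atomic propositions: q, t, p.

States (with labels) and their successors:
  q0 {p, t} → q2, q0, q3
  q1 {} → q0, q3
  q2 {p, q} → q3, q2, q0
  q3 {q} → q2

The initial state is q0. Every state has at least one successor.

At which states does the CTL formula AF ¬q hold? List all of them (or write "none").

States satisfying ¬q: {q0, q1}.
States satisfying AF ¬q: {q0, q1}.

{q0, q1}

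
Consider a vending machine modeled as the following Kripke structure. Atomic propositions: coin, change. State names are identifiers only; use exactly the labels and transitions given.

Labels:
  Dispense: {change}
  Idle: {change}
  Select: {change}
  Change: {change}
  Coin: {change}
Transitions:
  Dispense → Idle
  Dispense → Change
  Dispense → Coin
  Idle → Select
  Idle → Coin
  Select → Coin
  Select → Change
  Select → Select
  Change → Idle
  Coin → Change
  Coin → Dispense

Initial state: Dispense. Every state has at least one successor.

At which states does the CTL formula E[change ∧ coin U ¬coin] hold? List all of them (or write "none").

States satisfying change ∧ coin: ∅.
States satisfying ¬coin: {Dispense, Idle, Select, Change, Coin}.
States satisfying E[change ∧ coin U ¬coin]: {Dispense, Idle, Select, Change, Coin}.

{Dispense, Idle, Select, Change, Coin}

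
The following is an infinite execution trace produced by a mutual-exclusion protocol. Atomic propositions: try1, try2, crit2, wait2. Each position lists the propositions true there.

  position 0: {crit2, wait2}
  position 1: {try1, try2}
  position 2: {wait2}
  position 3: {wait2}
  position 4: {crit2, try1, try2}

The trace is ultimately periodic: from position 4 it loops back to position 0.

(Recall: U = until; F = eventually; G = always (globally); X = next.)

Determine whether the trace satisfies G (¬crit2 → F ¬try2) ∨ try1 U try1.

Yes

¬crit2 → F ¬try2 holds at every position 0..4, and those are all positions ever visited, so G (¬crit2 → F ¬try2) holds.
Positions where ¬crit2 holds: 1, 2, 3.
Check F ¬try2 at each: 1→ok, 2→ok, 3→ok.
Walking from position 0: at position 0, try1 has not yet held and try1 fails, so try1 U try1 is false.
At position 0: G (¬crit2 → F ¬try2) is true; try1 U try1 is false; so G (¬crit2 → F ¬try2) ∨ try1 U try1 is true.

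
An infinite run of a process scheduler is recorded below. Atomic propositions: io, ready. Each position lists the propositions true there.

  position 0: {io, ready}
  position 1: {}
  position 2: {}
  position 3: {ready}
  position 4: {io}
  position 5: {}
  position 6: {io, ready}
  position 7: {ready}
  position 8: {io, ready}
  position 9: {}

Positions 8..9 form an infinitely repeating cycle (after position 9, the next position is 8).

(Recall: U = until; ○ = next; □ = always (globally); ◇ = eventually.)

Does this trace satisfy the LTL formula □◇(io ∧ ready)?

Satisfied

◇(io ∧ ready) holds at every position 0..9, and those are all positions ever visited, so □◇(io ∧ ready) holds.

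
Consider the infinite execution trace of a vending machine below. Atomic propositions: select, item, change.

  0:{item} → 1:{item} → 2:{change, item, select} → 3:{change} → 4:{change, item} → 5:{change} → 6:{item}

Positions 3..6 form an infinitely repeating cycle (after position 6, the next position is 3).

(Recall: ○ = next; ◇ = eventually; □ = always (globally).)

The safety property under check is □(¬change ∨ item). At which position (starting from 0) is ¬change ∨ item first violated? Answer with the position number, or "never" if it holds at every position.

Check ¬change ∨ item at each position in order: 0 ✓, 1 ✓, 2 ✓.
At position 3 the labels are {change}, so ¬change ∨ item is false there. This is the first violation.

3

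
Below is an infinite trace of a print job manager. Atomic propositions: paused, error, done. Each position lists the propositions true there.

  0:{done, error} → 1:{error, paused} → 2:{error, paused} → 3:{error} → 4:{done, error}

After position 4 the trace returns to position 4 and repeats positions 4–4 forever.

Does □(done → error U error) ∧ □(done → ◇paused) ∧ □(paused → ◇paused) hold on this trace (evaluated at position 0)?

done → error U error holds at every position 0..4, and those are all positions ever visited, so □(done → error U error) holds.
Positions where done holds: 0, 4.
Check error U error at each: 0→ok, 4→ok.
At position 0: □(done → error U error) is true; □(done → ◇paused) ∧ □(paused → ◇paused) is false; so □(done → error U error) ∧ □(done → ◇paused) ∧ □(paused → ◇paused) is false.

Violated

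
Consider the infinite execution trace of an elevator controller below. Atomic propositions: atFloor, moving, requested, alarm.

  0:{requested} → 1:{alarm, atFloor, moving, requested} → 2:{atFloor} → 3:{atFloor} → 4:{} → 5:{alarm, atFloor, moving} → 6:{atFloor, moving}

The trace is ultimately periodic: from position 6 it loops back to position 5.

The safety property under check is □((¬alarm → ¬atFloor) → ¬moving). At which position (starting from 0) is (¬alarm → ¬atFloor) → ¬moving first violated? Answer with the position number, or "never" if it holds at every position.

Check (¬alarm → ¬atFloor) → ¬moving at each position in order: 0 ✓.
At position 1 the labels are {alarm, atFloor, moving, requested}, so (¬alarm → ¬atFloor) → ¬moving is false there. This is the first violation.

1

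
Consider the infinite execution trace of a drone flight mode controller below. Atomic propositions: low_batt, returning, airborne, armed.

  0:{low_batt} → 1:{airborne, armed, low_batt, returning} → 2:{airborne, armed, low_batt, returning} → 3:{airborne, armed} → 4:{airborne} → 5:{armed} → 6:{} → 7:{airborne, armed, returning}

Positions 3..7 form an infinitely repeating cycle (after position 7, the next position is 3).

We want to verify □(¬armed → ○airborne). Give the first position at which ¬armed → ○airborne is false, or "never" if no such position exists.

4

Check ¬armed → ○airborne at each position in order: 0 ✓, 1 ✓, 2 ✓, 3 ✓.
At position 4 the labels are {airborne} and the next position 5 has {armed}, so ¬armed → ○airborne is false there. This is the first violation.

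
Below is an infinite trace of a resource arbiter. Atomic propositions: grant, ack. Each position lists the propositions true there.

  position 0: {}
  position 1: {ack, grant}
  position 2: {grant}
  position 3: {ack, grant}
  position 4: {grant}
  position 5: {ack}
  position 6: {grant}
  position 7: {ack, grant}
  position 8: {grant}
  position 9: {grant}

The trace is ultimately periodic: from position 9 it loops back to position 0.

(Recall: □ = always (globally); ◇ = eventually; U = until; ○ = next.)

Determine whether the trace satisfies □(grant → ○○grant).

grant → ○○grant must hold at every position from 0 onward. It fails at position 3, so □(grant → ○○grant) is false.
Positions where grant holds: 1, 2, 3, 4, 6, 7, 8, 9.
Check ○○grant at each: 1→ok, 2→ok, 3→fails, 4→ok, 6→ok, 7→ok, 8→fails, 9→ok.

No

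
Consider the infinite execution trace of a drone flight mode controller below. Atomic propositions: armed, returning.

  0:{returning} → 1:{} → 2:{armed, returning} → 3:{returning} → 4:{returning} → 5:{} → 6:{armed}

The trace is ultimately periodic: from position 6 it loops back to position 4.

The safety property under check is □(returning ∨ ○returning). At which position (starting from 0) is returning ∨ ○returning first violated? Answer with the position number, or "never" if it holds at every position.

Check returning ∨ ○returning at each position in order: 0 ✓, 1 ✓, 2 ✓, 3 ✓, 4 ✓.
At position 5 the labels are {} and the next position 6 has {armed}, so returning ∨ ○returning is false there. This is the first violation.

5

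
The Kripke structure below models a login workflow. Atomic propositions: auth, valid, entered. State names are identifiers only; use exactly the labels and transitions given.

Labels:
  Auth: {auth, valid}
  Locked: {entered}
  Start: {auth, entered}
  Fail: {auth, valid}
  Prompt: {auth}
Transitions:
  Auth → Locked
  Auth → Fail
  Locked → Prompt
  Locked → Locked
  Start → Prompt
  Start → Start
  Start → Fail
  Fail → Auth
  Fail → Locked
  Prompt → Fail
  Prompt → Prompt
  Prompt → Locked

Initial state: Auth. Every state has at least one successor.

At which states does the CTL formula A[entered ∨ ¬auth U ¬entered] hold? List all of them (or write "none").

{Auth, Fail, Prompt}

States satisfying entered ∨ ¬auth: {Locked, Start}.
States satisfying ¬entered: {Auth, Fail, Prompt}.
States satisfying A[entered ∨ ¬auth U ¬entered]: {Auth, Fail, Prompt}.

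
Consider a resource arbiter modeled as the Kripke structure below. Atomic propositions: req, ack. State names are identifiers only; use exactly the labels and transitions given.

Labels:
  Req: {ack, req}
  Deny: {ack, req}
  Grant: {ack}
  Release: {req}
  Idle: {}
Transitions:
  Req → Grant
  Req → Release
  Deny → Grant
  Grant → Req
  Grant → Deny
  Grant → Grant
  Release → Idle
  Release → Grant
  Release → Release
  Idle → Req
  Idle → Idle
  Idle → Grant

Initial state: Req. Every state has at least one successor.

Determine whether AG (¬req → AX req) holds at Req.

Does not hold

States satisfying ¬req → AX req: {Req, Deny, Release}.
States satisfying AG (¬req → AX req): ∅.
Grant is reachable from Req and violates ¬req → AX req, so AG fails at Req.
Req ∉ Sat(AG (¬req → AX req)).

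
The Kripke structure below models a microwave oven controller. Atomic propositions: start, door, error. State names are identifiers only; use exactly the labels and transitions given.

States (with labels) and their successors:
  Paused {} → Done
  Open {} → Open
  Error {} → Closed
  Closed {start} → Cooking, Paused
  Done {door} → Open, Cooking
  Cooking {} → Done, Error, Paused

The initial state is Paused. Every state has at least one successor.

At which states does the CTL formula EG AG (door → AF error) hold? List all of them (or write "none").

States satisfying AG (door → AF error): {Open}.
States satisfying EG AG (door → AF error): {Open}.

{Open}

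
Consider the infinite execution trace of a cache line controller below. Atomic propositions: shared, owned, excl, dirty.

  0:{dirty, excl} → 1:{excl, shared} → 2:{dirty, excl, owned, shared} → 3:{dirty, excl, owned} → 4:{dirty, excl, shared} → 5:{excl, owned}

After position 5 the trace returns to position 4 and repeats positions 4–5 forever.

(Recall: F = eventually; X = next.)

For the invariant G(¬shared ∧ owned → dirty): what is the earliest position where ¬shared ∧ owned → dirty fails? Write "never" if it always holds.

5

Check ¬shared ∧ owned → dirty at each position in order: 0 ✓, 1 ✓, 2 ✓, 3 ✓, 4 ✓.
At position 5 the labels are {excl, owned}, so ¬shared ∧ owned → dirty is false there. This is the first violation.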